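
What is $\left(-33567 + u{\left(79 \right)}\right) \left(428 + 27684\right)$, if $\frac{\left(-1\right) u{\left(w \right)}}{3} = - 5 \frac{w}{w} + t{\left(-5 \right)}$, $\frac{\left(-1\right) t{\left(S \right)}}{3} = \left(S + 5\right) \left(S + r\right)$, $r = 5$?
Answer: $-943213824$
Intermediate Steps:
$t{\left(S \right)} = - 3 \left(5 + S\right)^{2}$ ($t{\left(S \right)} = - 3 \left(S + 5\right) \left(S + 5\right) = - 3 \left(5 + S\right) \left(5 + S\right) = - 3 \left(5 + S\right)^{2}$)
$u{\left(w \right)} = 15$ ($u{\left(w \right)} = - 3 \left(- 5 \frac{w}{w} - \left(-75 + 75\right)\right) = - 3 \left(\left(-5\right) 1 - 0\right) = - 3 \left(-5 - 0\right) = - 3 \left(-5 + 0\right) = \left(-3\right) \left(-5\right) = 15$)
$\left(-33567 + u{\left(79 \right)}\right) \left(428 + 27684\right) = \left(-33567 + 15\right) \left(428 + 27684\right) = \left(-33552\right) 28112 = -943213824$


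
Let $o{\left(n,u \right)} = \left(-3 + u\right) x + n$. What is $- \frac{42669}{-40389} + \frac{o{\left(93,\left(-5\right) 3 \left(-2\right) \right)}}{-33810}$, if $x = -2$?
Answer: $\frac{160118191}{151728010} \approx 1.0553$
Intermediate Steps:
$o{\left(n,u \right)} = 6 + n - 2 u$ ($o{\left(n,u \right)} = \left(-3 + u\right) \left(-2\right) + n = \left(6 - 2 u\right) + n = 6 + n - 2 u$)
$- \frac{42669}{-40389} + \frac{o{\left(93,\left(-5\right) 3 \left(-2\right) \right)}}{-33810} = - \frac{42669}{-40389} + \frac{6 + 93 - 2 \left(-5\right) 3 \left(-2\right)}{-33810} = \left(-42669\right) \left(- \frac{1}{40389}\right) + \left(6 + 93 - 2 \left(\left(-15\right) \left(-2\right)\right)\right) \left(- \frac{1}{33810}\right) = \frac{14223}{13463} + \left(6 + 93 - 60\right) \left(- \frac{1}{33810}\right) = \frac{14223}{13463} + 39 \left(- \frac{1}{33810}\right) = \frac{14223}{13463} - \frac{13}{11270} = \frac{160118191}{151728010}$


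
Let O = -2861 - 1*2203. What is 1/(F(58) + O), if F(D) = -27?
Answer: -1/5091 ≈ -0.00019643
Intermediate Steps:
O = -5064 (O = -2861 - 2203 = -5064)
1/(F(58) + O) = 1/(-27 - 5064) = 1/(-5091) = -1/5091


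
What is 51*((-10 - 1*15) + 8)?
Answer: -867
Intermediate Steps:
51*((-10 - 1*15) + 8) = 51*((-10 - 15) + 8) = 51*(-25 + 8) = 51*(-17) = -867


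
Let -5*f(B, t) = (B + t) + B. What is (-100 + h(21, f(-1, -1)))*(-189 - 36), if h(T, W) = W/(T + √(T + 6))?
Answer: 1034685/46 + 45*√3/46 ≈ 22495.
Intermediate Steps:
f(B, t) = -2*B/5 - t/5 (f(B, t) = -((B + t) + B)/5 = -(t + 2*B)/5 = -2*B/5 - t/5)
h(T, W) = W/(T + √(6 + T))
(-100 + h(21, f(-1, -1)))*(-189 - 36) = (-100 + (-⅖*(-1) - ⅕*(-1))/(21 + √(6 + 21)))*(-189 - 36) = (-100 + (⅖ + ⅕)/(21 + √27))*(-225) = (-100 + 3/(5*(21 + 3*√3)))*(-225) = 22500 - 135/(21 + 3*√3)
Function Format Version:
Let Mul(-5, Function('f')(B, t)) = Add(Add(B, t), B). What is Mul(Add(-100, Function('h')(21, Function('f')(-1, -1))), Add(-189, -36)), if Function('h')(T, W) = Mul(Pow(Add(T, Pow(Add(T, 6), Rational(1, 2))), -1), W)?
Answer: Add(Rational(1034685, 46), Mul(Rational(45, 46), Pow(3, Rational(1, 2)))) ≈ 22495.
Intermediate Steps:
Function('f')(B, t) = Add(Mul(Rational(-2, 5), B), Mul(Rational(-1, 5), t)) (Function('f')(B, t) = Mul(Rational(-1, 5), Add(Add(B, t), B)) = Mul(Rational(-1, 5), Add(t, Mul(2, B))) = Add(Mul(Rational(-2, 5), B), Mul(Rational(-1, 5), t)))
Function('h')(T, W) = Mul(W, Pow(Add(T, Pow(Add(6, T), Rational(1, 2))), -1)) (Function('h')(T, W) = Mul(Pow(Add(T, Pow(Add(6, T), Rational(1, 2))), -1), W) = Mul(W, Pow(Add(T, Pow(Add(6, T), Rational(1, 2))), -1)))
Mul(Add(-100, Function('h')(21, Function('f')(-1, -1))), Add(-189, -36)) = Mul(Add(-100, Mul(Add(Mul(Rational(-2, 5), -1), Mul(Rational(-1, 5), -1)), Pow(Add(21, Pow(Add(6, 21), Rational(1, 2))), -1))), Add(-189, -36)) = Mul(Add(-100, Mul(Add(Rational(2, 5), Rational(1, 5)), Pow(Add(21, Pow(27, Rational(1, 2))), -1))), -225) = Mul(Add(-100, Mul(Rational(3, 5), Pow(Add(21, Mul(3, Pow(3, Rational(1, 2)))), -1))), -225) = Add(22500, Mul(-135, Pow(Add(21, Mul(3, Pow(3, Rational(1, 2)))), -1)))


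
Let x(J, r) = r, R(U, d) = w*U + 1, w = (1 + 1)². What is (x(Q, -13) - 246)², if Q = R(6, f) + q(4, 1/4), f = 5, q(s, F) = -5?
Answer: 67081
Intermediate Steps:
w = 4 (w = 2² = 4)
R(U, d) = 1 + 4*U (R(U, d) = 4*U + 1 = 1 + 4*U)
Q = 20 (Q = (1 + 4*6) - 5 = (1 + 24) - 5 = 25 - 5 = 20)
(x(Q, -13) - 246)² = (-13 - 246)² = (-259)² = 67081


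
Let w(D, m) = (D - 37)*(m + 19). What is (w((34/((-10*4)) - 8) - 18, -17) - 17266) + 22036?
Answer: 46423/10 ≈ 4642.3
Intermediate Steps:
w(D, m) = (-37 + D)*(19 + m)
(w((34/((-10*4)) - 8) - 18, -17) - 17266) + 22036 = ((-703 - 37*(-17) + 19*((34/((-10*4)) - 8) - 18) + ((34/((-10*4)) - 8) - 18)*(-17)) - 17266) + 22036 = ((-703 + 629 + 19*((34/(-40) - 8) - 18) + ((34/(-40) - 8) - 18)*(-17)) - 17266) + 22036 = ((-703 + 629 + 19*((34*(-1/40) - 8) - 18) + ((34*(-1/40) - 8) - 18)*(-17)) - 17266) + 22036 = ((-703 + 629 + 19*((-17/20 - 8) - 18) + ((-17/20 - 8) - 18)*(-17)) - 17266) + 22036 = ((-703 + 629 + 19*(-177/20 - 18) + (-177/20 - 18)*(-17)) - 17266) + 22036 = ((-703 + 629 + 19*(-537/20) - 537/20*(-17)) - 17266) + 22036 = ((-703 + 629 - 10203/20 + 9129/20) - 17266) + 22036 = (-1277/10 - 17266) + 22036 = -173937/10 + 22036 = 46423/10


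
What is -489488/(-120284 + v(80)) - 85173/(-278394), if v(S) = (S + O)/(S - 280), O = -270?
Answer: 976769269931/223240529478 ≈ 4.3754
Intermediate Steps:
v(S) = (-270 + S)/(-280 + S) (v(S) = (S - 270)/(S - 280) = (-270 + S)/(-280 + S))
-489488/(-120284 + v(80)) - 85173/(-278394) = -489488/(-120284 + (-270 + 80)/(-280 + 80)) - 85173/(-278394) = -489488/(-120284 - 190/(-200)) - 85173*(-1/278394) = -489488/(-120284 - 1/200*(-190)) + 28391/92798 = -489488/(-120284 + 19/20) + 28391/92798 = -489488/(-2405661/20) + 28391/92798 = -489488*(-20/2405661) + 28391/92798 = 9789760/2405661 + 28391/92798 = 976769269931/223240529478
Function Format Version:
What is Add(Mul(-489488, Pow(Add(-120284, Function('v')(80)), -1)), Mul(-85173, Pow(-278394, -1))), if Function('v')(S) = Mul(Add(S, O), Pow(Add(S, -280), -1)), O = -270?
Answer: Rational(976769269931, 223240529478) ≈ 4.3754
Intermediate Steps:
Function('v')(S) = Mul(Pow(Add(-280, S), -1), Add(-270, S)) (Function('v')(S) = Mul(Add(S, -270), Pow(Add(S, -280), -1)) = Mul(Add(-270, S), Pow(Add(-280, S), -1)) = Mul(Pow(Add(-280, S), -1), Add(-270, S)))
Add(Mul(-489488, Pow(Add(-120284, Function('v')(80)), -1)), Mul(-85173, Pow(-278394, -1))) = Add(Mul(-489488, Pow(Add(-120284, Mul(Pow(Add(-280, 80), -1), Add(-270, 80))), -1)), Mul(-85173, Pow(-278394, -1))) = Add(Mul(-489488, Pow(Add(-120284, Mul(Pow(-200, -1), -190)), -1)), Mul(-85173, Rational(-1, 278394))) = Add(Mul(-489488, Pow(Add(-120284, Mul(Rational(-1, 200), -190)), -1)), Rational(28391, 92798)) = Add(Mul(-489488, Pow(Add(-120284, Rational(19, 20)), -1)), Rational(28391, 92798)) = Add(Mul(-489488, Pow(Rational(-2405661, 20), -1)), Rational(28391, 92798)) = Add(Mul(-489488, Rational(-20, 2405661)), Rational(28391, 92798)) = Add(Rational(9789760, 2405661), Rational(28391, 92798)) = Rational(976769269931, 223240529478)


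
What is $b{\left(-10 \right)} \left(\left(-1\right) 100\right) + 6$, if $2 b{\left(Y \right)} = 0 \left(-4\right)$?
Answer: $6$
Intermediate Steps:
$b{\left(Y \right)} = 0$ ($b{\left(Y \right)} = \frac{0 \left(-4\right)}{2} = \frac{1}{2} \cdot 0 = 0$)
$b{\left(-10 \right)} \left(\left(-1\right) 100\right) + 6 = 0 \left(\left(-1\right) 100\right) + 6 = 0 \left(-100\right) + 6 = 0 + 6 = 6$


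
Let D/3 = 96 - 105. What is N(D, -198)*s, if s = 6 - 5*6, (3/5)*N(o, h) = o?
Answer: 1080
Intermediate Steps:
D = -27 (D = 3*(96 - 105) = 3*(-9) = -27)
N(o, h) = 5*o/3
s = -24 (s = 6 - 30 = -24)
N(D, -198)*s = ((5/3)*(-27))*(-24) = -45*(-24) = 1080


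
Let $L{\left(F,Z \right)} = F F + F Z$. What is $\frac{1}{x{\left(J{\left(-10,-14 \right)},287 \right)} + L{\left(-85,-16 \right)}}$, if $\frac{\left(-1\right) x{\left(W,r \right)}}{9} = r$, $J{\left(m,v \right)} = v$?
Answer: $\frac{1}{6002} \approx 0.00016661$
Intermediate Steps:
$L{\left(F,Z \right)} = F^{2} + F Z$
$x{\left(W,r \right)} = - 9 r$
$\frac{1}{x{\left(J{\left(-10,-14 \right)},287 \right)} + L{\left(-85,-16 \right)}} = \frac{1}{\left(-9\right) 287 - 85 \left(-85 - 16\right)} = \frac{1}{-2583 - -8585} = \frac{1}{-2583 + 8585} = \frac{1}{6002}$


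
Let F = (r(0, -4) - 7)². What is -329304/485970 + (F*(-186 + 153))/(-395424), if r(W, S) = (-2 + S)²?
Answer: -6484865527/10675788960 ≈ -0.60744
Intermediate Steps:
F = 841 (F = ((-2 - 4)² - 7)² = ((-6)² - 7)² = (36 - 7)² = 29² = 841)
-329304/485970 + (F*(-186 + 153))/(-395424) = -329304/485970 + (841*(-186 + 153))/(-395424) = -329304*1/485970 + (841*(-33))*(-1/395424) = -54884/80995 - 27753*(-1/395424) = -54884/80995 + 9251/131808 = -6484865527/10675788960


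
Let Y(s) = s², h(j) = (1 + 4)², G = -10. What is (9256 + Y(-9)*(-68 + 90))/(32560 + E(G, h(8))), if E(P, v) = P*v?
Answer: 5519/16155 ≈ 0.34163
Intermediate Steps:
h(j) = 25 (h(j) = 5² = 25)
(9256 + Y(-9)*(-68 + 90))/(32560 + E(G, h(8))) = (9256 + (-9)²*(-68 + 90))/(32560 - 10*25) = (9256 + 81*22)/(32560 - 250) = (9256 + 1782)/32310 = 11038*(1/32310) = 5519/16155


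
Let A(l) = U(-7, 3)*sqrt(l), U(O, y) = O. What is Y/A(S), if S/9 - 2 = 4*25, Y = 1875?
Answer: -625*sqrt(102)/714 ≈ -8.8406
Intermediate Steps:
S = 918 (S = 18 + 9*(4*25) = 18 + 9*100 = 18 + 900 = 918)
A(l) = -7*sqrt(l)
Y/A(S) = 1875/((-21*sqrt(102))) = 1875*(-sqrt(102)/2142) = -625*sqrt(102)/714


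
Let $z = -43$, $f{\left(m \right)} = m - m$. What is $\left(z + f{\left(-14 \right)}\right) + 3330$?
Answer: $3287$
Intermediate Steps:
$f{\left(m \right)} = 0$
$\left(z + f{\left(-14 \right)}\right) + 3330 = \left(-43 + 0\right) + 3330 = -43 + 3330 = 3287$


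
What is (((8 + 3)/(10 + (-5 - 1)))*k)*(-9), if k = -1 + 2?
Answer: -99/4 ≈ -24.750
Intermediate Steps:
k = 1
(((8 + 3)/(10 + (-5 - 1)))*k)*(-9) = (((8 + 3)/(10 + (-5 - 1)))*1)*(-9) = ((11/(10 - 6))*1)*(-9) = ((11/4)*1)*(-9) = (11/4)*(-9) = -99/4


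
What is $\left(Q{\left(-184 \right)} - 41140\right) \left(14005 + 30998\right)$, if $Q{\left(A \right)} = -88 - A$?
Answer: $-1847103132$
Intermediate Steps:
$\left(Q{\left(-184 \right)} - 41140\right) \left(14005 + 30998\right) = \left(\left(-88 - -184\right) - 41140\right) \left(14005 + 30998\right) = \left(\left(-88 + 184\right) - 41140\right) 45003 = \left(96 - 41140\right) 45003 = \left(-41044\right) 45003 = -1847103132$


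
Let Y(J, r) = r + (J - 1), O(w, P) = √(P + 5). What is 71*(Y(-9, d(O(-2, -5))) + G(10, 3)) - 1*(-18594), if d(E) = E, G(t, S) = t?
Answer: 18594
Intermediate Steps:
O(w, P) = √(5 + P)
Y(J, r) = -1 + J + r (Y(J, r) = r + (-1 + J) = -1 + J + r)
71*(Y(-9, d(O(-2, -5))) + G(10, 3)) - 1*(-18594) = 71*((-1 - 9 + √(5 - 5)) + 10) - 1*(-18594) = 71*((-1 - 9 + √0) + 10) + 18594 = 71*((-1 - 9 + 0) + 10) + 18594 = 71*(-10 + 10) + 18594 = 71*0 + 18594 = 0 + 18594 = 18594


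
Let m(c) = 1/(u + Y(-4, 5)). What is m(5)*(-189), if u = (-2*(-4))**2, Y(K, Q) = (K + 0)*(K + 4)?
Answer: -189/64 ≈ -2.9531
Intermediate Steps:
Y(K, Q) = K*(4 + K)
u = 64 (u = 8**2 = 64)
m(c) = 1/64 (m(c) = 1/(64 - 4*(4 - 4)) = 1/(64 - 4*0) = 1/(64 + 0) = 1/64)
m(5)*(-189) = (1/64)*(-189) = -189/64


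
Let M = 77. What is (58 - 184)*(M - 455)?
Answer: 47628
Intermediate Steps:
(58 - 184)*(M - 455) = (58 - 184)*(77 - 455) = -126*(-378) = 47628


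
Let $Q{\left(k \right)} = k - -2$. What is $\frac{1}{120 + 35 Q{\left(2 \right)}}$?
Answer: $\frac{1}{260} \approx 0.0038462$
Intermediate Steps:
$Q{\left(k \right)} = 2 + k$ ($Q{\left(k \right)} = k + 2 = 2 + k$)
$\frac{1}{120 + 35 Q{\left(2 \right)}} = \frac{1}{120 + 35 \left(2 + 2\right)} = \frac{1}{120 + 35 \cdot 4} = \frac{1}{120 + 140} = \frac{1}{260}$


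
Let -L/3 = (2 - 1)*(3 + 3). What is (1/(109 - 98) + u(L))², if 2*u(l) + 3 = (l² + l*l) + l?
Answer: 47596201/484 ≈ 98339.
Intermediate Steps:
L = -18 (L = -3*(2 - 1)*(3 + 3) = -3*6 = -18)
u(l) = -3/2 + l² + l/2 (u(l) = -3/2 + ((l² + l*l) + l)/2 = -3/2 + ((l² + l²) + l)/2 = -3/2 + (2*l² + l)/2 = -3/2 + (l + 2*l²)/2 = -3/2 + (l² + l/2) = -3/2 + l² + l/2)
(1/(109 - 98) + u(L))² = (1/(109 - 98) + (-3/2 + (-18)² + (½)*(-18)))² = (1/11 + (-3/2 + 324 - 9))² = (1/11 + 627/2)² = (6899/22)² = 47596201/484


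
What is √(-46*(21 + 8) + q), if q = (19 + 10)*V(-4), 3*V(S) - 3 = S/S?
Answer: I*√11658/3 ≈ 35.991*I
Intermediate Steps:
V(S) = 4/3 (V(S) = 1 + (S/S)/3 = 1 + (⅓)*1 = 1 + ⅓ = 4/3)
q = 116/3 (q = (19 + 10)*(4/3) = 29*(4/3) = 116/3 ≈ 38.667)
√(-46*(21 + 8) + q) = √(-46*(21 + 8) + 116/3) = √(-46*29 + 116/3) = √(-1334 + 116/3) = √(-3886/3) = I*√11658/3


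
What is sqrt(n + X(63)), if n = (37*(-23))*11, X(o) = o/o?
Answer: 12*I*sqrt(65) ≈ 96.747*I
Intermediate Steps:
X(o) = 1
n = -9361 (n = -851*11 = -9361)
sqrt(n + X(63)) = sqrt(-9361 + 1) = sqrt(-9360) = 12*I*sqrt(65)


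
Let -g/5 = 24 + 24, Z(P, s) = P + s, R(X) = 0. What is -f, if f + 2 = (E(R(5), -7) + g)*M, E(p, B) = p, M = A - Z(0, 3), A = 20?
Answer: 4082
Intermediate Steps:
M = 17 (M = 20 - (0 + 3) = 20 - 1*3 = 20 - 3 = 17)
g = -240 (g = -5*(24 + 24) = -5*48 = -240)
f = -4082 (f = -2 + (0 - 240)*17 = -2 - 240*17 = -2 - 4080 = -4082)
-f = -1*(-4082) = 4082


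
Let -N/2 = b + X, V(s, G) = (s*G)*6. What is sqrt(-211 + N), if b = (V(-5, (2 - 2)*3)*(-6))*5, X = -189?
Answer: sqrt(167) ≈ 12.923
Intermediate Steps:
V(s, G) = 6*G*s (V(s, G) = (G*s)*6 = 6*G*s)
b = 0 (b = ((6*((2 - 2)*3)*(-5))*(-6))*5 = ((6*(0*3)*(-5))*(-6))*5 = ((6*0*(-5))*(-6))*5 = (0*(-6))*5 = 0*5 = 0)
N = 378 (N = -2*(0 - 189) = -2*(-189) = 378)
sqrt(-211 + N) = sqrt(-211 + 378) = sqrt(167)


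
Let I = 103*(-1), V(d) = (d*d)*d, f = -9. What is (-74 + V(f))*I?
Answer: 82709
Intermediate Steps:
V(d) = d³ (V(d) = d²*d = d³)
I = -103
(-74 + V(f))*I = (-74 + (-9)³)*(-103) = (-74 - 729)*(-103) = -803*(-103) = 82709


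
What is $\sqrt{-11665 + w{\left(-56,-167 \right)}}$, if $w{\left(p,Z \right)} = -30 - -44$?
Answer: $i \sqrt{11651} \approx 107.94 i$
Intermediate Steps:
$w{\left(p,Z \right)} = 14$ ($w{\left(p,Z \right)} = -30 + 44 = 14$)
$\sqrt{-11665 + w{\left(-56,-167 \right)}} = \sqrt{-11665 + 14} = \sqrt{-11651} = i \sqrt{11651}$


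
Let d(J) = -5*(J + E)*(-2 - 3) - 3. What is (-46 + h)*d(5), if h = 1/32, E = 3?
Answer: -289787/32 ≈ -9055.8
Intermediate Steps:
d(J) = 72 + 25*J (d(J) = -5*(J + 3)*(-2 - 3) - 3 = -5*(3 + J)*(-5) - 3 = -5*(-15 - 5*J) - 3 = (75 + 25*J) - 3 = 72 + 25*J)
h = 1/32 (h = 1*(1/32) = 1/32 ≈ 0.031250)
(-46 + h)*d(5) = (-46 + 1/32)*(72 + 25*5) = -1471*(72 + 125)/32 = -1471/32*197 = -289787/32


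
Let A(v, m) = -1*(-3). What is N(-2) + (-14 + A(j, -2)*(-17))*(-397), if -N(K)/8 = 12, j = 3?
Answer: 25709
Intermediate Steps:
A(v, m) = 3
N(K) = -96 (N(K) = -8*12 = -96)
N(-2) + (-14 + A(j, -2)*(-17))*(-397) = -96 + (-14 + 3*(-17))*(-397) = -96 + (-14 - 51)*(-397) = -96 - 65*(-397) = -96 + 25805 = 25709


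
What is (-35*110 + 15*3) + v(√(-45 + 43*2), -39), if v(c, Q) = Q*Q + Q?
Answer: -2323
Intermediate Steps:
v(c, Q) = Q + Q² (v(c, Q) = Q² + Q = Q + Q²)
(-35*110 + 15*3) + v(√(-45 + 43*2), -39) = (-35*110 + 15*3) - 39*(1 - 39) = (-3850 + 45) - 39*(-38) = -3805 + 1482 = -2323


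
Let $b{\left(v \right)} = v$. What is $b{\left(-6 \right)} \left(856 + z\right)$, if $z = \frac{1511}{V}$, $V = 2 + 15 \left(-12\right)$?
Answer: $- \frac{452571}{89} \approx -5085.1$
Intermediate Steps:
$V = -178$ ($V = 2 - 180 = -178$)
$z = - \frac{1511}{178}$ ($z = \frac{1511}{-178} = 1511 \left(- \frac{1}{178}\right) = - \frac{1511}{178} \approx -8.4888$)
$b{\left(-6 \right)} \left(856 + z\right) = - 6 \left(856 - \frac{1511}{178}\right) = \left(-6\right) \frac{150857}{178} = - \frac{452571}{89}$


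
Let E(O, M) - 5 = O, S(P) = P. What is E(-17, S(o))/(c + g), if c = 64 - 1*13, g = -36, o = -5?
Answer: -4/5 ≈ -0.80000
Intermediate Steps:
E(O, M) = 5 + O
c = 51 (c = 64 - 13 = 51)
E(-17, S(o))/(c + g) = (5 - 17)/(51 - 36) = -12/15 = (1/15)*(-12) = -4/5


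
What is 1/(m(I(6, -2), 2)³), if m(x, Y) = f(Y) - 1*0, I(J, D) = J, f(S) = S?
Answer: ⅛ ≈ 0.12500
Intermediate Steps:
m(x, Y) = Y (m(x, Y) = Y - 1*0 = Y + 0 = Y)
1/(m(I(6, -2), 2)³) = 1/(2³) = 1/8 = ⅛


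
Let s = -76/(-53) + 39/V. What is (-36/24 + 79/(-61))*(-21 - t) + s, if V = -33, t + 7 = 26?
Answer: 3985027/35563 ≈ 112.06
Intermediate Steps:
t = 19 (t = -7 + 26 = 19)
s = 147/583 (s = -76/(-53) + 39/(-33) = -76*(-1/53) + 39*(-1/33) = 76/53 - 13/11 = 147/583 ≈ 0.25214)
(-36/24 + 79/(-61))*(-21 - t) + s = (-36/24 + 79/(-61))*(-21 - 1*19) + 147/583 = (-36*1/24 + 79*(-1/61))*(-21 - 19) + 147/583 = (-3/2 - 79/61)*(-40) + 147/583 = -341/122*(-40) + 147/583 = 6820/61 + 147/583 = 3985027/35563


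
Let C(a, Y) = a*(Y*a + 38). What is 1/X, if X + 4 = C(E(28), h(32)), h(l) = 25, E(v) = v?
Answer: 1/20660 ≈ 4.8403e-5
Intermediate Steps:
C(a, Y) = a*(38 + Y*a)
X = 20660 (X = -4 + 28*(38 + 25*28) = -4 + 28*(38 + 700) = -4 + 28*738 = -4 + 20664 = 20660)
1/X = 1/20660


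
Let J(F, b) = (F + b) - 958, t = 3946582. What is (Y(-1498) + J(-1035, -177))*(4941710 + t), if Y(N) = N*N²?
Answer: -29878172763743304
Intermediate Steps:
J(F, b) = -958 + F + b
Y(N) = N³
(Y(-1498) + J(-1035, -177))*(4941710 + t) = ((-1498)³ + (-958 - 1035 - 177))*(4941710 + 3946582) = (-3361517992 - 2170)*8888292 = -3361520162*8888292 = -29878172763743304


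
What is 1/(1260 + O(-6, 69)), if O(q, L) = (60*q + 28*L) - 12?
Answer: 1/2820 ≈ 0.00035461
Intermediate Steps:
O(q, L) = -12 + 28*L + 60*q (O(q, L) = (28*L + 60*q) - 12 = -12 + 28*L + 60*q)
1/(1260 + O(-6, 69)) = 1/(1260 + (-12 + 28*69 + 60*(-6))) = 1/(1260 + (-12 + 1932 - 360)) = 1/(1260 + 1560) = 1/2820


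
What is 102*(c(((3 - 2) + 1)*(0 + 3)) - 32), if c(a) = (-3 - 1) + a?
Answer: -3060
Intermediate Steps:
c(a) = -4 + a
102*(c(((3 - 2) + 1)*(0 + 3)) - 32) = 102*((-4 + ((3 - 2) + 1)*(0 + 3)) - 32) = 102*((-4 + (1 + 1)*3) - 32) = 102*((-4 + 2*3) - 32) = 102*((-4 + 6) - 32) = 102*(2 - 32) = 102*(-30) = -3060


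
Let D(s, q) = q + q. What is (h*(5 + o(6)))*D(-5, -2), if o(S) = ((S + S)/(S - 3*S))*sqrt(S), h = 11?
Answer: -220 + 44*sqrt(6) ≈ -112.22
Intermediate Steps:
o(S) = -sqrt(S) (o(S) = ((2*S)/((-2*S)))*sqrt(S) = ((2*S)*(-1/(2*S)))*sqrt(S) = -sqrt(S))
D(s, q) = 2*q
(h*(5 + o(6)))*D(-5, -2) = (11*(5 - sqrt(6)))*(2*(-2)) = (55 - 11*sqrt(6))*(-4) = -220 + 44*sqrt(6)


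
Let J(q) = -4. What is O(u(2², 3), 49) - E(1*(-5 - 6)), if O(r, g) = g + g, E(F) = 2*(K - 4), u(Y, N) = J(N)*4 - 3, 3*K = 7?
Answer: 304/3 ≈ 101.33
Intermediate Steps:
K = 7/3 (K = (⅓)*7 = 7/3 ≈ 2.3333)
u(Y, N) = -19 (u(Y, N) = -4*4 - 3 = -16 - 3 = -19)
E(F) = -10/3 (E(F) = 2*(7/3 - 4) = 2*(-5/3) = -10/3)
O(r, g) = 2*g
O(u(2², 3), 49) - E(1*(-5 - 6)) = 2*49 - 1*(-10/3) = 98 + 10/3 = 304/3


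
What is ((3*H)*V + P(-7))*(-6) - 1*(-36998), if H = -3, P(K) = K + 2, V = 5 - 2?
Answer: 37190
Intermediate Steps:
V = 3
P(K) = 2 + K
((3*H)*V + P(-7))*(-6) - 1*(-36998) = ((3*(-3))*3 + (2 - 7))*(-6) - 1*(-36998) = (-9*3 - 5)*(-6) + 36998 = (-27 - 5)*(-6) + 36998 = -32*(-6) + 36998 = 192 + 36998 = 37190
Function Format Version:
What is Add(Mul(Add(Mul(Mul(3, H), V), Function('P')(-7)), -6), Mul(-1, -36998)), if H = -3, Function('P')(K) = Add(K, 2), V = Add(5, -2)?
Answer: 37190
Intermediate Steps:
V = 3
Function('P')(K) = Add(2, K)
Add(Mul(Add(Mul(Mul(3, H), V), Function('P')(-7)), -6), Mul(-1, -36998)) = Add(Mul(Add(Mul(Mul(3, -3), 3), Add(2, -7)), -6), Mul(-1, -36998)) = Add(Mul(Add(Mul(-9, 3), -5), -6), 36998) = Add(Mul(Add(-27, -5), -6), 36998) = Add(Mul(-32, -6), 36998) = Add(192, 36998) = 37190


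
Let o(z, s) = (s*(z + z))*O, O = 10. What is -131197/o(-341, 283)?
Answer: 11927/175460 ≈ 0.067976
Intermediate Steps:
o(z, s) = 20*s*z (o(z, s) = (s*(z + z))*10 = (s*(2*z))*10 = (2*s*z)*10 = 20*s*z)
-131197/o(-341, 283) = -131197/(20*283*(-341)) = -131197/(-1930060) = -131197*(-1/1930060) = 11927/175460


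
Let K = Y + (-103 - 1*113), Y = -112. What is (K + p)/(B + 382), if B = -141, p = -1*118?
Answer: -446/241 ≈ -1.8506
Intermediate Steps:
p = -118
K = -328 (K = -112 + (-103 - 1*113) = -112 + (-103 - 113) = -112 - 216 = -328)
(K + p)/(B + 382) = (-328 - 118)/(-141 + 382) = -446/241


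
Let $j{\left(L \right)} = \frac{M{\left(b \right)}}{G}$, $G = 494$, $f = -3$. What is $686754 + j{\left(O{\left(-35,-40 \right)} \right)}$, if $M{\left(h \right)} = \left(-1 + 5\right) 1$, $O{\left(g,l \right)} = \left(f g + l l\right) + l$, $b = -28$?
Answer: $\frac{169628240}{247} \approx 6.8675 \cdot 10^{5}$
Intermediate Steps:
$O{\left(g,l \right)} = l + l^{2} - 3 g$ ($O{\left(g,l \right)} = \left(- 3 g + l l\right) + l = \left(- 3 g + l^{2}\right) + l = \left(l^{2} - 3 g\right) + l = l + l^{2} - 3 g$)
$M{\left(h \right)} = 4$ ($M{\left(h \right)} = 4 \cdot 1 = 4$)
$j{\left(L \right)} = \frac{2}{247}$ ($j{\left(L \right)} = \frac{4}{494} = 4 \cdot \frac{1}{494} = \frac{2}{247}$)
$686754 + j{\left(O{\left(-35,-40 \right)} \right)} = 686754 + \frac{2}{247} = \frac{169628240}{247}$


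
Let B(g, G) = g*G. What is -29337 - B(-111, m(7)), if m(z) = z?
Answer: -28560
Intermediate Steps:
B(g, G) = G*g
-29337 - B(-111, m(7)) = -29337 - 7*(-111) = -29337 - 1*(-777) = -29337 + 777 = -28560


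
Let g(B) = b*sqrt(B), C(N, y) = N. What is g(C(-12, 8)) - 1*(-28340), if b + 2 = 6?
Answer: 28340 + 8*I*sqrt(3) ≈ 28340.0 + 13.856*I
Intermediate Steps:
b = 4 (b = -2 + 6 = 4)
g(B) = 4*sqrt(B)
g(C(-12, 8)) - 1*(-28340) = 4*sqrt(-12) - 1*(-28340) = 4*(2*I*sqrt(3)) + 28340 = 8*I*sqrt(3) + 28340 = 28340 + 8*I*sqrt(3)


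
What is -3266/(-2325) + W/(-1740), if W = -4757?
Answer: 1116191/269700 ≈ 4.1386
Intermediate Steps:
-3266/(-2325) + W/(-1740) = -3266/(-2325) - 4757/(-1740) = -3266*(-1/2325) - 4757*(-1/1740) = 3266/2325 + 4757/1740 = 1116191/269700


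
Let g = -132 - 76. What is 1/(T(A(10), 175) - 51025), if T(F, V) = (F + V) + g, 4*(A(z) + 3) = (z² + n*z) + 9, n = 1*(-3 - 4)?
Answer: -4/204205 ≈ -1.9588e-5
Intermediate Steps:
n = -7 (n = 1*(-7) = -7)
A(z) = -¾ - 7*z/4 + z²/4 (A(z) = -3 + ((z² - 7*z) + 9)/4 = -3 + (9 + z² - 7*z)/4 = -3 + (9/4 - 7*z/4 + z²/4) = -¾ - 7*z/4 + z²/4)
g = -208
T(F, V) = -208 + F + V (T(F, V) = (F + V) - 208 = -208 + F + V)
1/(T(A(10), 175) - 51025) = 1/((-208 + (-¾ - 7/4*10 + (¼)*10²) + 175) - 51025) = 1/((-208 + (-¾ - 35/2 + (¼)*100) + 175) - 51025) = 1/((-208 + (-¾ - 35/2 + 25) + 175) - 51025) = 1/((-208 + 27/4 + 175) - 51025) = 1/(-105/4 - 51025) = 1/(-204205/4) = -4/204205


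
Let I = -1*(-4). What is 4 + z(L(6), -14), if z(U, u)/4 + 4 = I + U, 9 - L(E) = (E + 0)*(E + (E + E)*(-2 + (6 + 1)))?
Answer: -1544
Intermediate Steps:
I = 4
L(E) = 9 - 11*E² (L(E) = 9 - (E + 0)*(E + (E + E)*(-2 + (6 + 1))) = 9 - E*(E + (2*E)*(-2 + 7)) = 9 - E*(E + (2*E)*5) = 9 - E*(E + 10*E) = 9 - E*11*E = 9 - 11*E²)
z(U, u) = 4*U (z(U, u) = -16 + 4*(4 + U) = -16 + (16 + 4*U) = 4*U)
4 + z(L(6), -14) = 4 + 4*(9 - 11*6²) = 4 + 4*(9 - 11*36) = 4 + 4*(9 - 396) = 4 + 4*(-387) = 4 - 1548 = -1544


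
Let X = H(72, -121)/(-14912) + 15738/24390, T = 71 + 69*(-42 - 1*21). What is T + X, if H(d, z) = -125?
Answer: -259159866979/60617280 ≈ -4275.3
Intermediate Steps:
T = -4276 (T = 71 + 69*(-42 - 21) = 71 + 69*(-63) = 71 - 4347 = -4276)
X = 39622301/60617280 (X = -125/(-14912) + 15738/24390 = -125*(-1/14912) + 15738*(1/24390) = 125/14912 + 2623/4065 = 39622301/60617280 ≈ 0.65365)
T + X = -4276 + 39622301/60617280 = -259159866979/60617280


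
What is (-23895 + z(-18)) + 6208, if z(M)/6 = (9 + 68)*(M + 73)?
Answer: 7723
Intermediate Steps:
z(M) = 33726 + 462*M (z(M) = 6*((9 + 68)*(M + 73)) = 6*(77*(73 + M)) = 6*(5621 + 77*M) = 33726 + 462*M)
(-23895 + z(-18)) + 6208 = (-23895 + (33726 + 462*(-18))) + 6208 = (-23895 + (33726 - 8316)) + 6208 = (-23895 + 25410) + 6208 = 1515 + 6208 = 7723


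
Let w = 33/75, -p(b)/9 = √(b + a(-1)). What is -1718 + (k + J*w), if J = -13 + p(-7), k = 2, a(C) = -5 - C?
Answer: -43043/25 - 99*I*√11/25 ≈ -1721.7 - 13.134*I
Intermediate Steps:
p(b) = -9*√(-4 + b) (p(b) = -9*√(b + (-5 - 1*(-1))) = -9*√(b + (-5 + 1)) = -9*√(b - 4) = -9*√(-4 + b))
w = 11/25 (w = 33*(1/75) = 11/25 ≈ 0.44000)
J = -13 - 9*I*√11 (J = -13 - 9*√(-4 - 7) = -13 - 9*I*√11 ≈ -13.0 - 29.85*I)
-1718 + (k + J*w) = -1718 + (2 + (-13 - 9*I*√11)*(11/25)) = -1718 + (2 + (-143/25 - 99*I*√11/25)) = -1718 + (-93/25 - 99*I*√11/25) = -43043/25 - 99*I*√11/25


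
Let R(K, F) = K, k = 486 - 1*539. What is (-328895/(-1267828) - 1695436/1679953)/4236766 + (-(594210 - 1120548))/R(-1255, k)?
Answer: -4749596051699673110916887/11324933868289551031720 ≈ -419.39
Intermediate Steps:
k = -53 (k = 486 - 539 = -53)
(-328895/(-1267828) - 1695436/1679953)/4236766 + (-(594210 - 1120548))/R(-1255, k) = (-328895/(-1267828) - 1695436/1679953)/4236766 - (594210 - 1120548)/(-1255) = (-328895*(-1/1267828) - 1695436*1/1679953)*(1/4236766) - 1*(-526338)*(-1/1255) = (328895/1267828 - 1695436/1679953)*(1/4236766) + 526338*(-1/1255) = -1596993091073/2129891452084*1/4236766 - 526338/1255 = -1596993091073/9023851687880120344 - 526338/1255 = -4749596051699673110916887/11324933868289551031720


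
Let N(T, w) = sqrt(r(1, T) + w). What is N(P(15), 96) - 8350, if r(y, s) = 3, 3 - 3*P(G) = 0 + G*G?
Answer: -8350 + 3*sqrt(11) ≈ -8340.0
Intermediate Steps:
P(G) = 1 - G**2/3 (P(G) = 1 - (0 + G*G)/3 = 1 - (0 + G**2)/3 = 1 - G**2/3)
N(T, w) = sqrt(3 + w)
N(P(15), 96) - 8350 = sqrt(3 + 96) - 8350 = sqrt(99) - 8350 = 3*sqrt(11) - 8350 = -8350 + 3*sqrt(11)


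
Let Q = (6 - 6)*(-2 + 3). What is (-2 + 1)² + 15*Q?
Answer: 1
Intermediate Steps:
Q = 0 (Q = 0*1 = 0)
(-2 + 1)² + 15*Q = (-2 + 1)² + 15*0 = (-1)² + 0 = 1 + 0 = 1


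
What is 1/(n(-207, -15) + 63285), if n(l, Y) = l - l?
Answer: 1/63285 ≈ 1.5802e-5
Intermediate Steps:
n(l, Y) = 0
1/(n(-207, -15) + 63285) = 1/(0 + 63285) = 1/63285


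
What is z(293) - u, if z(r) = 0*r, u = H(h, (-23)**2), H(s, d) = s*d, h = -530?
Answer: 280370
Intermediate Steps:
H(s, d) = d*s
u = -280370 (u = (-23)**2*(-530) = 529*(-530) = -280370)
z(r) = 0
z(293) - u = 0 - 1*(-280370) = 0 + 280370 = 280370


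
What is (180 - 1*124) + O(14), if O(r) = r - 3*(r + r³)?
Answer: -8204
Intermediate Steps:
O(r) = -3*r³ - 2*r (O(r) = r + (-3*r - 3*r³) = -3*r³ - 2*r)
(180 - 1*124) + O(14) = (180 - 1*124) - 1*14*(2 + 3*14²) = (180 - 124) - 1*14*(2 + 3*196) = 56 - 1*14*(2 + 588) = 56 - 1*14*590 = 56 - 8260 = -8204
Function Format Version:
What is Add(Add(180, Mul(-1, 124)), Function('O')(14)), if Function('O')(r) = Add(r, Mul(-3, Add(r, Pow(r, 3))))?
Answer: -8204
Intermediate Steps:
Function('O')(r) = Add(Mul(-3, Pow(r, 3)), Mul(-2, r)) (Function('O')(r) = Add(r, Add(Mul(-3, r), Mul(-3, Pow(r, 3)))) = Add(Mul(-3, Pow(r, 3)), Mul(-2, r)))
Add(Add(180, Mul(-1, 124)), Function('O')(14)) = Add(Add(180, Mul(-1, 124)), Mul(-1, 14, Add(2, Mul(3, Pow(14, 2))))) = Add(Add(180, -124), Mul(-1, 14, Add(2, Mul(3, 196)))) = Add(56, Mul(-1, 14, Add(2, 588))) = Add(56, Mul(-1, 14, 590)) = Add(56, -8260) = -8204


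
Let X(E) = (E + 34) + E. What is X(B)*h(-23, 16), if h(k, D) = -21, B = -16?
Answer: -42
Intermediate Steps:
X(E) = 34 + 2*E (X(E) = (34 + E) + E = 34 + 2*E)
X(B)*h(-23, 16) = (34 + 2*(-16))*(-21) = (34 - 32)*(-21) = 2*(-21) = -42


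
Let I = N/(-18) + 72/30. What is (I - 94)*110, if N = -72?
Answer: -9636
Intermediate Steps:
I = 32/5 (I = -72/(-18) + 72/30 = -72*(-1/18) + 72*(1/30) = 4 + 12/5 = 32/5 ≈ 6.4000)
(I - 94)*110 = (32/5 - 94)*110 = -438/5*110 = -9636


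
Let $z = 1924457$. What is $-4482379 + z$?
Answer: $-2557922$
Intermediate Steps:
$-4482379 + z = -4482379 + 1924457 = -2557922$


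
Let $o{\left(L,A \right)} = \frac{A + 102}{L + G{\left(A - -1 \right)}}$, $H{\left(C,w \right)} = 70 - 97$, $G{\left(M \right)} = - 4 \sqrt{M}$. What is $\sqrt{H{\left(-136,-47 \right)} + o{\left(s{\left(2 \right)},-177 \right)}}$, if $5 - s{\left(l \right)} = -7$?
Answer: $\frac{\sqrt{3} \sqrt{\frac{-133 + 144 i \sqrt{11}}{3 - 4 i \sqrt{11}}}}{2} \approx 0.12862 - 5.2269 i$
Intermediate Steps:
$s{\left(l \right)} = 12$ ($s{\left(l \right)} = 5 - -7 = 5 + 7 = 12$)
$H{\left(C,w \right)} = -27$
$o{\left(L,A \right)} = \frac{102 + A}{L - 4 \sqrt{1 + A}}$ ($o{\left(L,A \right)} = \frac{A + 102}{L - 4 \sqrt{A - -1}} = \frac{102 + A}{L - 4 \sqrt{A + 1}} = \frac{102 + A}{L - 4 \sqrt{1 + A}}$)
$\sqrt{H{\left(-136,-47 \right)} + o{\left(s{\left(2 \right)},-177 \right)}} = \sqrt{-27 + \frac{102 - 177}{12 - 4 \sqrt{1 - 177}}} = \sqrt{-27 + \frac{1}{12 - 4 \sqrt{-176}} \left(-75\right)} = \sqrt{-27 + \frac{1}{12 - 4 \cdot 4 i \sqrt{11}} \left(-75\right)} = \sqrt{-27 + \frac{1}{12 - 16 i \sqrt{11}} \left(-75\right)} = \sqrt{-27 - \frac{75}{12 - 16 i \sqrt{11}}}$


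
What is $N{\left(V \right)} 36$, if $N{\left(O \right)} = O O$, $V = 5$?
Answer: $900$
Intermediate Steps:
$N{\left(O \right)} = O^{2}$
$N{\left(V \right)} 36 = 5^{2} \cdot 36 = 25 \cdot 36 = 900$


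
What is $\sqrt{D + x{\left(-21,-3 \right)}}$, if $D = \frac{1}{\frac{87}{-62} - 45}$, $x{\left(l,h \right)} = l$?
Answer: $\frac{i \sqrt{173998083}}{2877} \approx 4.5849 i$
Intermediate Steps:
$D = - \frac{62}{2877}$ ($D = \frac{1}{87 \left(- \frac{1}{62}\right) - 45} = \frac{1}{- \frac{87}{62} - 45} = \frac{1}{- \frac{2877}{62}} = - \frac{62}{2877} \approx -0.02155$)
$\sqrt{D + x{\left(-21,-3 \right)}} = \sqrt{- \frac{62}{2877} - 21} = \sqrt{- \frac{60479}{2877}} = \frac{i \sqrt{173998083}}{2877}$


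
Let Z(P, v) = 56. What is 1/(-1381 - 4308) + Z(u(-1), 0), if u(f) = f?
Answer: 318583/5689 ≈ 56.000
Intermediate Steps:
1/(-1381 - 4308) + Z(u(-1), 0) = 1/(-1381 - 4308) + 56 = 1/(-5689) + 56 = -1/5689 + 56 = 318583/5689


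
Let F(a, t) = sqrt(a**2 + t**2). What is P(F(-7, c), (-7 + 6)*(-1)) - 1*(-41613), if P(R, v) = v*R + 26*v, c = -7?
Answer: 41639 + 7*sqrt(2) ≈ 41649.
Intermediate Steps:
P(R, v) = 26*v + R*v (P(R, v) = R*v + 26*v = 26*v + R*v)
P(F(-7, c), (-7 + 6)*(-1)) - 1*(-41613) = ((-7 + 6)*(-1))*(26 + sqrt((-7)**2 + (-7)**2)) - 1*(-41613) = (-1*(-1))*(26 + sqrt(49 + 49)) + 41613 = 1*(26 + sqrt(98)) + 41613 = 1*(26 + 7*sqrt(2)) + 41613 = (26 + 7*sqrt(2)) + 41613 = 41639 + 7*sqrt(2)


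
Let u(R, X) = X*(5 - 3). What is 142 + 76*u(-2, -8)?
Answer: -1074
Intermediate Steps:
u(R, X) = 2*X (u(R, X) = X*2 = 2*X)
142 + 76*u(-2, -8) = 142 + 76*(2*(-8)) = 142 + 76*(-16) = 142 - 1216 = -1074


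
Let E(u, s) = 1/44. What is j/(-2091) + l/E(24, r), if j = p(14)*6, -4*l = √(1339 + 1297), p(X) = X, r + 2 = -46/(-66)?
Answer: -28/697 - 22*√659 ≈ -564.80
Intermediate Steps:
r = -43/33 (r = -2 - 46/(-66) = -2 - 46*(-1/66) = -2 + 23/33 = -43/33 ≈ -1.3030)
E(u, s) = 1/44
l = -√659/2 (l = -√(1339 + 1297)/4 = -√659/2 ≈ -12.835)
j = 84 (j = 14*6 = 84)
j/(-2091) + l/E(24, r) = 84/(-2091) + (-√659/2)/(1/44) = 84*(-1/2091) - √659/2*44 = -28/697 - 22*√659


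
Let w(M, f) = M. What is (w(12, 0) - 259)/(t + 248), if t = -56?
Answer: -247/192 ≈ -1.2865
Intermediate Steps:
(w(12, 0) - 259)/(t + 248) = (12 - 259)/(-56 + 248) = -247/192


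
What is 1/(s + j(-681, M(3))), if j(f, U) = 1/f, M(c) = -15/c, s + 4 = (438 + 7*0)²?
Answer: 681/130643039 ≈ 5.2127e-6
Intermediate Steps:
s = 191840 (s = -4 + (438 + 7*0)² = -4 + (438 + 0)² = -4 + 438² = -4 + 191844 = 191840)
1/(s + j(-681, M(3))) = 1/(191840 + 1/(-681)) = 1/(191840 - 1/681) = 1/(130643039/681) = 681/130643039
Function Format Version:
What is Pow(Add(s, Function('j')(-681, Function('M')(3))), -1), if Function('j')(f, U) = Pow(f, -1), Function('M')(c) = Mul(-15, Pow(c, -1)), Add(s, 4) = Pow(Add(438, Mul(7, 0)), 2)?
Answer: Rational(681, 130643039) ≈ 5.2127e-6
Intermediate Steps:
s = 191840 (s = Add(-4, Pow(Add(438, Mul(7, 0)), 2)) = Add(-4, Pow(Add(438, 0), 2)) = Add(-4, Pow(438, 2)) = Add(-4, 191844) = 191840)
Pow(Add(s, Function('j')(-681, Function('M')(3))), -1) = Pow(Add(191840, Pow(-681, -1)), -1) = Pow(Add(191840, Rational(-1, 681)), -1) = Pow(Rational(130643039, 681), -1) = Rational(681, 130643039)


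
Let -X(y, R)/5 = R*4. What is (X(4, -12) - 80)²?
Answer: 25600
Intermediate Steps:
X(y, R) = -20*R (X(y, R) = -5*R*4 = -20*R)
(X(4, -12) - 80)² = (-20*(-12) - 80)² = (240 - 80)² = 160² = 25600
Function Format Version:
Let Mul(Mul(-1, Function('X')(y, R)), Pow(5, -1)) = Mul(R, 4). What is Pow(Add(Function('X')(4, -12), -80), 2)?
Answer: 25600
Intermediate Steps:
Function('X')(y, R) = Mul(-20, R) (Function('X')(y, R) = Mul(-5, Mul(R, 4)) = Mul(-5, Mul(4, R)) = Mul(-20, R))
Pow(Add(Function('X')(4, -12), -80), 2) = Pow(Add(Mul(-20, -12), -80), 2) = Pow(Add(240, -80), 2) = Pow(160, 2) = 25600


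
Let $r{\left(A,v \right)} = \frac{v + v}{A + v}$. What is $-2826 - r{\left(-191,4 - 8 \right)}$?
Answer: $- \frac{551078}{195} \approx -2826.0$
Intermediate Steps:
$r{\left(A,v \right)} = \frac{2 v}{A + v}$
$-2826 - r{\left(-191,4 - 8 \right)} = -2826 - \frac{2 \left(4 - 8\right)}{-191 + \left(4 - 8\right)} = -2826 - 2 \left(-4\right) \frac{1}{-191 - 4} = -2826 - 2 \left(-4\right) \frac{1}{-195} = -2826 - 2 \left(-4\right) \left(- \frac{1}{195}\right) = -2826 - \frac{8}{195} = - \frac{551078}{195}$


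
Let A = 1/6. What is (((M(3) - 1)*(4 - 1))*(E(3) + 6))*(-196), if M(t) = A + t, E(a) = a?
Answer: -11466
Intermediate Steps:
A = 1/6 ≈ 0.16667
M(t) = 1/6 + t
(((M(3) - 1)*(4 - 1))*(E(3) + 6))*(-196) = ((((1/6 + 3) - 1)*(4 - 1))*(3 + 6))*(-196) = (((19/6 - 1)*3)*9)*(-196) = (((13/6)*3)*9)*(-196) = ((13/2)*9)*(-196) = (117/2)*(-196) = -11466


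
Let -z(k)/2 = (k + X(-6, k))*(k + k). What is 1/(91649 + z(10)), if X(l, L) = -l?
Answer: 1/91009 ≈ 1.0988e-5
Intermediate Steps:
z(k) = -4*k*(6 + k) (z(k) = -2*(k - 1*(-6))*(k + k) = -2*(k + 6)*2*k = -2*(6 + k)*2*k = -4*k*(6 + k))
1/(91649 + z(10)) = 1/(91649 - 4*10*(6 + 10)) = 1/(91649 - 4*10*16) = 1/(91649 - 640) = 1/91009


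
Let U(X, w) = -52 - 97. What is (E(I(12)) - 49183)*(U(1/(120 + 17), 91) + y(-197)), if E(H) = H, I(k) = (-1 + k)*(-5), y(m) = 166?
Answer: -837046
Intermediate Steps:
I(k) = 5 - 5*k
U(X, w) = -149
(E(I(12)) - 49183)*(U(1/(120 + 17), 91) + y(-197)) = ((5 - 5*12) - 49183)*(-149 + 166) = ((5 - 60) - 49183)*17 = (-55 - 49183)*17 = -49238*17 = -837046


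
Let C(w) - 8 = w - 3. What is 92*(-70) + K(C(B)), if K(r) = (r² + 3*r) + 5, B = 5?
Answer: -6305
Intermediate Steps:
C(w) = 5 + w (C(w) = 8 + (w - 3) = 8 + (-3 + w) = 5 + w)
K(r) = 5 + r² + 3*r
92*(-70) + K(C(B)) = 92*(-70) + (5 + (5 + 5)² + 3*(5 + 5)) = -6440 + (5 + 10² + 3*10) = -6440 + (5 + 100 + 30) = -6440 + 135 = -6305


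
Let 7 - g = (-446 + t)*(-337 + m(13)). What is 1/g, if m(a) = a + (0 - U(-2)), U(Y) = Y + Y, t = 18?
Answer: -1/136953 ≈ -7.3018e-6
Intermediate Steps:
U(Y) = 2*Y
m(a) = 4 + a (m(a) = a + (0 - 2*(-2)) = a + (0 - 1*(-4)) = a + (0 + 4) = a + 4 = 4 + a)
g = -136953 (g = 7 - (-446 + 18)*(-337 + (4 + 13)) = 7 - (-428)*(-337 + 17) = 7 - (-428)*(-320) = 7 - 1*136960 = 7 - 136960 = -136953)
1/g = 1/(-136953) = -1/136953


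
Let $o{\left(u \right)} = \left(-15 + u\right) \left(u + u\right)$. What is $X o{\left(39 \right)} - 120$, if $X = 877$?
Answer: $1641624$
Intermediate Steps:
$o{\left(u \right)} = 2 u \left(-15 + u\right)$ ($o{\left(u \right)} = \left(-15 + u\right) 2 u = 2 u \left(-15 + u\right)$)
$X o{\left(39 \right)} - 120 = 877 \cdot 2 \cdot 39 \left(-15 + 39\right) - 120 = 877 \cdot 2 \cdot 39 \cdot 24 - 120 = 877 \cdot 1872 - 120 = 1641744 - 120 = 1641624$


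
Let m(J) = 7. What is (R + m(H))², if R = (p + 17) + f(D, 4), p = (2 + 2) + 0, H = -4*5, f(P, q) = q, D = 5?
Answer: 1024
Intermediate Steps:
H = -20
p = 4 (p = 4 + 0 = 4)
R = 25 (R = (4 + 17) + 4 = 21 + 4 = 25)
(R + m(H))² = (25 + 7)² = 32² = 1024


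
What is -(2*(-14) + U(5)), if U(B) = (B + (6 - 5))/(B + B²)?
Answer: 139/5 ≈ 27.800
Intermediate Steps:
U(B) = (1 + B)/(B + B²) (U(B) = (B + 1)/(B + B²) = (1 + B)/(B + B²))
-(2*(-14) + U(5)) = -(2*(-14) + 1/5) = -(-28 + ⅕) = -1*(-139/5) = 139/5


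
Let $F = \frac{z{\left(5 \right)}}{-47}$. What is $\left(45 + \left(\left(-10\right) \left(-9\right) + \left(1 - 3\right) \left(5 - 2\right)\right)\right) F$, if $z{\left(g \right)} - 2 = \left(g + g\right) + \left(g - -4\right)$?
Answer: $- \frac{2709}{47} \approx -57.638$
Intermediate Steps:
$z{\left(g \right)} = 6 + 3 g$ ($z{\left(g \right)} = 2 + \left(\left(g + g\right) + \left(g - -4\right)\right) = 2 + \left(2 g + \left(g + 4\right)\right) = 2 + \left(2 g + \left(4 + g\right)\right) = 2 + \left(4 + 3 g\right) = 6 + 3 g$)
$F = - \frac{21}{47}$ ($F = \frac{6 + 3 \cdot 5}{-47} = \left(6 + 15\right) \left(- \frac{1}{47}\right) = 21 \left(- \frac{1}{47}\right) = - \frac{21}{47} \approx -0.44681$)
$\left(45 + \left(\left(-10\right) \left(-9\right) + \left(1 - 3\right) \left(5 - 2\right)\right)\right) F = \left(45 + \left(\left(-10\right) \left(-9\right) + \left(1 - 3\right) \left(5 - 2\right)\right)\right) \left(- \frac{21}{47}\right) = \left(45 + \left(90 + \left(1 - 3\right) 3\right)\right) \left(- \frac{21}{47}\right) = \left(45 + \left(90 - 6\right)\right) \left(- \frac{21}{47}\right) = \left(45 + 84\right) \left(- \frac{21}{47}\right) = 129 \left(- \frac{21}{47}\right) = - \frac{2709}{47}$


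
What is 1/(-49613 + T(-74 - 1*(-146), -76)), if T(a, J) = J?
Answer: -1/49689 ≈ -2.0125e-5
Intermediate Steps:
1/(-49613 + T(-74 - 1*(-146), -76)) = 1/(-49613 - 76) = 1/(-49689) = -1/49689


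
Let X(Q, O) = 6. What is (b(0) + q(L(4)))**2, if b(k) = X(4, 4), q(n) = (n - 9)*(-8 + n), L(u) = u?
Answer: 676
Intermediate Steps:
q(n) = (-9 + n)*(-8 + n)
b(k) = 6
(b(0) + q(L(4)))**2 = (6 + (72 + 4**2 - 17*4))**2 = (6 + (72 + 16 - 68))**2 = (6 + 20)**2 = 26**2 = 676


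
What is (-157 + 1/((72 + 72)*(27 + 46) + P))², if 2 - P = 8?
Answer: 2720655612481/110376036 ≈ 24649.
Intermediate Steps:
P = -6 (P = 2 - 1*8 = 2 - 8 = -6)
(-157 + 1/((72 + 72)*(27 + 46) + P))² = (-157 + 1/((72 + 72)*(27 + 46) - 6))² = (-157 + 1/(144*73 - 6))² = (-157 + 1/(10512 - 6))² = (-157 + 1/10506)² = (-1649441/10506)² = 2720655612481/110376036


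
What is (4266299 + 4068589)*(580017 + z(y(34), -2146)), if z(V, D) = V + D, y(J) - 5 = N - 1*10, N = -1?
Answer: 4816440054120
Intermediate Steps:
y(J) = -6 (y(J) = 5 + (-1 - 1*10) = 5 + (-1 - 10) = 5 - 11 = -6)
z(V, D) = D + V
(4266299 + 4068589)*(580017 + z(y(34), -2146)) = (4266299 + 4068589)*(580017 + (-2146 - 6)) = 8334888*(580017 - 2152) = 8334888*577865 = 4816440054120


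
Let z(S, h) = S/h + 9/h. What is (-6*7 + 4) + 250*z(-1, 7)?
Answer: 1734/7 ≈ 247.71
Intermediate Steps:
z(S, h) = 9/h + S/h
(-6*7 + 4) + 250*z(-1, 7) = (-6*7 + 4) + 250*((9 - 1)/7) = (-42 + 4) + 250*((⅐)*8) = -38 + 250*(8/7) = -38 + 2000/7 = 1734/7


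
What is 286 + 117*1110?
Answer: 130156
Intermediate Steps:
286 + 117*1110 = 286 + 129870 = 130156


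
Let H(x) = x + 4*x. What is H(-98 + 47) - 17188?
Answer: -17443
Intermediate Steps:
H(x) = 5*x
H(-98 + 47) - 17188 = 5*(-98 + 47) - 17188 = 5*(-51) - 17188 = -255 - 17188 = -17443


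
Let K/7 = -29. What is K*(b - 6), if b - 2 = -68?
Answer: 14616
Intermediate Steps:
K = -203 (K = 7*(-29) = -203)
b = -66 (b = 2 - 68 = -66)
K*(b - 6) = -203*(-66 - 6) = -203*(-72) = 14616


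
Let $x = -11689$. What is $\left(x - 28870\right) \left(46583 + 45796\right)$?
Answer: $-3746799861$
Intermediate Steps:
$\left(x - 28870\right) \left(46583 + 45796\right) = \left(-11689 - 28870\right) \left(46583 + 45796\right) = \left(-40559\right) 92379 = -3746799861$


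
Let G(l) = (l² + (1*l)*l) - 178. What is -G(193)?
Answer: -74320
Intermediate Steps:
G(l) = -178 + 2*l² (G(l) = (l² + l*l) - 178 = (l² + l²) - 178 = 2*l² - 178 = -178 + 2*l²)
-G(193) = -(-178 + 2*193²) = -(-178 + 2*37249) = -(-178 + 74498) = -1*74320 = -74320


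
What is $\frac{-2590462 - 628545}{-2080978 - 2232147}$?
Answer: $\frac{3219007}{4313125} \approx 0.74633$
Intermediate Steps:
$\frac{-2590462 - 628545}{-2080978 - 2232147} = - \frac{3219007}{-4313125} = \left(-3219007\right) \left(- \frac{1}{4313125}\right) = \frac{3219007}{4313125}$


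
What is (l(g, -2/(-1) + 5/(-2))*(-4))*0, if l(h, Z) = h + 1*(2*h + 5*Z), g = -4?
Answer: 0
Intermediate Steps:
l(h, Z) = 3*h + 5*Z (l(h, Z) = h + (2*h + 5*Z) = 3*h + 5*Z)
(l(g, -2/(-1) + 5/(-2))*(-4))*0 = ((3*(-4) + 5*(-2/(-1) + 5/(-2)))*(-4))*0 = ((-12 + 5*(-2*(-1) + 5*(-1/2)))*(-4))*0 = ((-12 + 5*(2 - 5/2))*(-4))*0 = ((-12 + 5*(-1/2))*(-4))*0 = ((-12 - 5/2)*(-4))*0 = -29/2*(-4)*0 = 58*0 = 0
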